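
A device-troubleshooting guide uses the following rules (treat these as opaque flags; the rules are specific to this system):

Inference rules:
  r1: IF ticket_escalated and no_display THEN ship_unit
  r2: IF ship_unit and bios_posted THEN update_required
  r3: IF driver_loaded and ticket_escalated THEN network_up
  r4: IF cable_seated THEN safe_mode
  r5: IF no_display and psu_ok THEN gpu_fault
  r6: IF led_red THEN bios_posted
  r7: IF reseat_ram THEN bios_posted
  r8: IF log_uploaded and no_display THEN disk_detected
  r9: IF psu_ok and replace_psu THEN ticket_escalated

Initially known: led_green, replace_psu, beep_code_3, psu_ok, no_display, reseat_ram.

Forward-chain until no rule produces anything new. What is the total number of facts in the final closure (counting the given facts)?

11

Round 1 — r5, r7, r9, derive gpu_fault, bios_posted, ticket_escalated.
Round 2 — r1, derive ship_unit.
Round 3 — r2, derive update_required.
Closure: {beep_code_3, bios_posted, gpu_fault, led_green, no_display, psu_ok, replace_psu, reseat_ram, ship_unit, ticket_escalated, update_required} — 11 facts.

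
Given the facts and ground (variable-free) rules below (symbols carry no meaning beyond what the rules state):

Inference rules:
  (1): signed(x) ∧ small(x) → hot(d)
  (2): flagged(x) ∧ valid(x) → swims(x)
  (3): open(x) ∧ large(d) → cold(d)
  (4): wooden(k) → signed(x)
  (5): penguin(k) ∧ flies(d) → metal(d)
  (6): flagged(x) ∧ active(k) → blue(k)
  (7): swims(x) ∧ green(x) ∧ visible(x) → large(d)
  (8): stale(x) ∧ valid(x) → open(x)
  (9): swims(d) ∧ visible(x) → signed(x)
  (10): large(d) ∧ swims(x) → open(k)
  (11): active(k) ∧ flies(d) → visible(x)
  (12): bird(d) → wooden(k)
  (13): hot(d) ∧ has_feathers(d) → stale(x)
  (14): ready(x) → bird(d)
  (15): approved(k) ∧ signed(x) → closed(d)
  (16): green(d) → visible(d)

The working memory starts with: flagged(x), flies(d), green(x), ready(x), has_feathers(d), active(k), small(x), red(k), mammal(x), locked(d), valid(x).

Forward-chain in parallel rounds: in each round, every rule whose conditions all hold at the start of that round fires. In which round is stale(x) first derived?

5

Round 1 fires (2), (6), (11), (14), giving swims(x), blue(k), visible(x), bird(d).
Round 2 fires (7), (12), giving large(d), wooden(k).
Round 3 fires (4), (10), giving signed(x), open(k).
Round 4 fires (1), giving hot(d).
Round 5 fires (13), giving stale(x).
stale(x) first appears in round 5.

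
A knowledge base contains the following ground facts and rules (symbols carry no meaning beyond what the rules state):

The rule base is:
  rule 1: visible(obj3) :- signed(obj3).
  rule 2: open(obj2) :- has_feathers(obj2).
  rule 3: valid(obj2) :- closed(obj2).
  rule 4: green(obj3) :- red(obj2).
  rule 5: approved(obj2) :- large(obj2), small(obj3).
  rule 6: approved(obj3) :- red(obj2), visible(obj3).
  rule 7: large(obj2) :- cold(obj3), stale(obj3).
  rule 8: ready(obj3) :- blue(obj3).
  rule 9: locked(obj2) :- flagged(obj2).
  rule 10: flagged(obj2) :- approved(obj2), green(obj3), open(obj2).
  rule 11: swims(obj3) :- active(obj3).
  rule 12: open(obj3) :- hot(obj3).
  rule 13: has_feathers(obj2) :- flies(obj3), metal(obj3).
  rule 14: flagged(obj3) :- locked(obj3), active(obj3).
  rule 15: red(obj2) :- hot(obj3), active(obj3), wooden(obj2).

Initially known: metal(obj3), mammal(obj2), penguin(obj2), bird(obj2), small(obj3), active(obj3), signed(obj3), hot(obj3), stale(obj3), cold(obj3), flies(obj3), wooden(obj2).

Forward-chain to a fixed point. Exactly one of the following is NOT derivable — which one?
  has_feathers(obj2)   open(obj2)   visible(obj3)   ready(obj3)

[1] rule 1 [visible(obj3) :- signed(obj3).]; rule 7 [large(obj2) :- cold(obj3), stale(obj3).]; rule 11 [swims(obj3) :- active(obj3).]; rule 12 [open(obj3) :- hot(obj3).]; rule 13 [has_feathers(obj2) :- flies(obj3), metal(obj3).]; rule 15 [red(obj2) :- hot(obj3), active(obj3), wooden(obj2).]. ⇒ new: visible(obj3), large(obj2), swims(obj3), open(obj3), has_feathers(obj2), red(obj2).
[2] rule 2 [open(obj2) :- has_feathers(obj2).]; rule 4 [green(obj3) :- red(obj2).]; rule 5 [approved(obj2) :- large(obj2), small(obj3).]; rule 6 [approved(obj3) :- red(obj2), visible(obj3).]. ⇒ new: open(obj2), green(obj3), approved(obj2), approved(obj3).
[3] rule 10 [flagged(obj2) :- approved(obj2), green(obj3), open(obj2).]. ⇒ new: flagged(obj2).
[4] rule 9 [locked(obj2) :- flagged(obj2).]. ⇒ new: locked(obj2).
Derived: has_feathers(obj2) (round 1), visible(obj3) (round 1), open(obj2) (round 2). ready(obj3) never appears in any round.

ready(obj3)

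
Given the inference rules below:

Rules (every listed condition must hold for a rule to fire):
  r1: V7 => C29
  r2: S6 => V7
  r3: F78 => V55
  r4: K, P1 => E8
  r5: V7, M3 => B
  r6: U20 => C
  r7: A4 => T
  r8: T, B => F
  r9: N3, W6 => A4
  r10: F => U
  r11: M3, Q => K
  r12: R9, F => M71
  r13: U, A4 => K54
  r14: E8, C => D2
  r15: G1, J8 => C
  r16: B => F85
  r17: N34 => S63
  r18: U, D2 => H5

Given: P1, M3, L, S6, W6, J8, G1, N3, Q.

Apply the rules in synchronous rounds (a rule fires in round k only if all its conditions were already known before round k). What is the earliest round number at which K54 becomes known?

5

Round 1: r2 [S6 => V7]; r9 [N3, W6 => A4]; r11 [M3, Q => K]; r15 [G1, J8 => C]. New: V7, A4, K, C.
Round 2: r1 [V7 => C29]; r4 [K, P1 => E8]; r5 [V7, M3 => B]; r7 [A4 => T]. New: C29, E8, B, T.
Round 3: r8 [T, B => F]; r14 [E8, C => D2]; r16 [B => F85]. New: F, D2, F85.
Round 4: r10 [F => U]. New: U.
Round 5: r13 [U, A4 => K54]; r18 [U, D2 => H5]. New: K54, H5.
K54 first appears in round 5.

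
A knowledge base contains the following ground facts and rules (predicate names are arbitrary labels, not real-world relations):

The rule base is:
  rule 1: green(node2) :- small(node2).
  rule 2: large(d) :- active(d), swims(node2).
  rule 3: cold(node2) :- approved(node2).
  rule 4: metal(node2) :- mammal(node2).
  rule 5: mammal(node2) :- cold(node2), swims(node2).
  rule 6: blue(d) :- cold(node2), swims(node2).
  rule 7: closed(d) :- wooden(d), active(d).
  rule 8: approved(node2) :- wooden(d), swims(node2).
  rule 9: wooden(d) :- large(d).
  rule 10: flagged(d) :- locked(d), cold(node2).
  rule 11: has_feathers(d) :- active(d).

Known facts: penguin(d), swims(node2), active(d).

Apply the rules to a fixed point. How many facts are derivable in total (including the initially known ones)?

12

Round 1 fires rule 2, rule 11, giving large(d), has_feathers(d).
Round 2 fires rule 9, giving wooden(d).
Round 3 fires rule 7, rule 8, giving closed(d), approved(node2).
Round 4 fires rule 3, giving cold(node2).
Round 5 fires rule 5, rule 6, giving mammal(node2), blue(d).
Round 6 fires rule 4, giving metal(node2).
Closure: {active(d), approved(node2), blue(d), closed(d), cold(node2), has_feathers(d), large(d), mammal(node2), metal(node2), penguin(d), swims(node2), wooden(d)} — 12 facts.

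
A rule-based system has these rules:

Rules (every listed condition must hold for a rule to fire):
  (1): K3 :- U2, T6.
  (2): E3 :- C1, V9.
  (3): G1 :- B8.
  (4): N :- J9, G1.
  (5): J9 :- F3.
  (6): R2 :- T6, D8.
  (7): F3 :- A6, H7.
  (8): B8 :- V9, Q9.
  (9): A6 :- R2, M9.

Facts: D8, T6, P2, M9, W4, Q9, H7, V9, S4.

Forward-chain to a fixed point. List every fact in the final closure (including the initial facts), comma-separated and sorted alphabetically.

Round 1 fires (6), (8), giving R2, B8.
Round 2 fires (3), (9), giving G1, A6.
Round 3 fires (7), giving F3.
Round 4 fires (5), giving J9.
Round 5 fires (4), giving N.

A6, B8, D8, F3, G1, H7, J9, M9, N, P2, Q9, R2, S4, T6, V9, W4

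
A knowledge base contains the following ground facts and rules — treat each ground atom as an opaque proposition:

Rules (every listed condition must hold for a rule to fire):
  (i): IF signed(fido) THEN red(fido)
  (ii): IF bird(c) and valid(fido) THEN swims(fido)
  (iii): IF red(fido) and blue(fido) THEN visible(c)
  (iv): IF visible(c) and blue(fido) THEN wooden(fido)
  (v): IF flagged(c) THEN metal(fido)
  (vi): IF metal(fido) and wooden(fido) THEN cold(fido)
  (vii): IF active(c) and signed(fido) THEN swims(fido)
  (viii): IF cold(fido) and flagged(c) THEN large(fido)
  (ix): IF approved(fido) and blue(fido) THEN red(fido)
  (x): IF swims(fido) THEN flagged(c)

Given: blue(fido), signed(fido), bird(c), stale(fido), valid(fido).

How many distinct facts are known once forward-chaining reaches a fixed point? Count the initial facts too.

Round 1 — (i), (ii), derive red(fido), swims(fido).
Round 2 — (iii), (x), derive visible(c), flagged(c).
Round 3 — (iv), (v), derive wooden(fido), metal(fido).
Round 4 — (vi), derive cold(fido).
Round 5 — (viii), derive large(fido).
Closure: {bird(c), blue(fido), cold(fido), flagged(c), large(fido), metal(fido), red(fido), signed(fido), stale(fido), swims(fido), valid(fido), visible(c), wooden(fido)} — 13 facts.

13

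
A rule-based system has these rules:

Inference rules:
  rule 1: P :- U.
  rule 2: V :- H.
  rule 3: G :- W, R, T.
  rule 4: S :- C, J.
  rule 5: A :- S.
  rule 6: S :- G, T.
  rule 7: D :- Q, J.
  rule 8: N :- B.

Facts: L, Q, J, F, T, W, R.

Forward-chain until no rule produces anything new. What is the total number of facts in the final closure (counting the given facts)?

11

[1] rule 3 [G :- W, R, T.]; rule 7 [D :- Q, J.]. ⇒ new: G, D.
[2] rule 6 [S :- G, T.]. ⇒ new: S.
[3] rule 5 [A :- S.]. ⇒ new: A.
Closure: {A, D, F, G, J, L, Q, R, S, T, W} — 11 facts.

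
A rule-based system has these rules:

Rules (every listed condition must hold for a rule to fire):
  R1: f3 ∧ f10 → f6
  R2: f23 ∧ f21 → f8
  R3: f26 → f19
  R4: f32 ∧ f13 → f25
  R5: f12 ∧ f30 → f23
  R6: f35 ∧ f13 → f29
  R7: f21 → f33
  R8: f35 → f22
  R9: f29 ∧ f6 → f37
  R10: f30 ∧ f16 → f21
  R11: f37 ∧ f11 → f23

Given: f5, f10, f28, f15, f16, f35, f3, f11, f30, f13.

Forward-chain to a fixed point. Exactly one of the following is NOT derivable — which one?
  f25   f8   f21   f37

f25

Round 1: R1 [f3 ∧ f10 → f6]; R6 [f35 ∧ f13 → f29]; R8 [f35 → f22]; R10 [f30 ∧ f16 → f21]. New: f6, f29, f22, f21.
Round 2: R7 [f21 → f33]; R9 [f29 ∧ f6 → f37]. New: f33, f37.
Round 3: R11 [f37 ∧ f11 → f23]. New: f23.
Round 4: R2 [f23 ∧ f21 → f8]. New: f8.
Derived: f8 (round 4), f21 (round 1), f37 (round 2). f25 never appears in any round.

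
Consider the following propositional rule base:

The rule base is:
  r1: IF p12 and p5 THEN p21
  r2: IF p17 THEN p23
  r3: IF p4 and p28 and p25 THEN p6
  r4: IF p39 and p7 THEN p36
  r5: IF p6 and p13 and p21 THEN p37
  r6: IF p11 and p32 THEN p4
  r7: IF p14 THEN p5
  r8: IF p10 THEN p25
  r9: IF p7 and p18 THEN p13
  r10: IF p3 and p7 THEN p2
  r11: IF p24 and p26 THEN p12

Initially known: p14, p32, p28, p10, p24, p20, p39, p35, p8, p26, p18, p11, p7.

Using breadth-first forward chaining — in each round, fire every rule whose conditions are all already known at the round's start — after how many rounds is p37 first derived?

3

Round 1 — r4, r6, r7, r8, r9, r11, derive p36, p4, p5, p25, p13, p12.
Round 2 — r1, r3, derive p21, p6.
Round 3 — r5, derive p37.
p37 first appears in round 3.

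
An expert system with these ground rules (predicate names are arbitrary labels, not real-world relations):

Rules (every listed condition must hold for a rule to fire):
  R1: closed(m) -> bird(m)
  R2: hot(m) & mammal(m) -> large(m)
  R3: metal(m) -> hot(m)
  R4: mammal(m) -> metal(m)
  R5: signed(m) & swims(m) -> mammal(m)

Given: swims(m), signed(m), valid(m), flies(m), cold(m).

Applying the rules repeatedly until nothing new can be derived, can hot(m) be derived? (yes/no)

yes

Round 1: R5 [signed(m) & swims(m) -> mammal(m)]. New: mammal(m).
Round 2: R4 [mammal(m) -> metal(m)]. New: metal(m).
Round 3: R3 [metal(m) -> hot(m)]. New: hot(m).
Round 4: R2 [hot(m) & mammal(m) -> large(m)]. New: large(m).
hot(m) appears in round 3, so it is derivable.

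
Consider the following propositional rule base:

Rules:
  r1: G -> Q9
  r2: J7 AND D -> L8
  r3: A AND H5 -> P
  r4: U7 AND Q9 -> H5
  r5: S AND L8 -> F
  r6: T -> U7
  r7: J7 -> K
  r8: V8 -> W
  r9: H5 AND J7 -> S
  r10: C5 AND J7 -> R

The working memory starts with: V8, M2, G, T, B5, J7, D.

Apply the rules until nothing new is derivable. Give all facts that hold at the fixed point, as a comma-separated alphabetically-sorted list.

B5, D, F, G, H5, J7, K, L8, M2, Q9, S, T, U7, V8, W

[1] r1 [G -> Q9]; r2 [J7 AND D -> L8]; r6 [T -> U7]; r7 [J7 -> K]; r8 [V8 -> W]. ⇒ new: Q9, L8, U7, K, W.
[2] r4 [U7 AND Q9 -> H5]. ⇒ new: H5.
[3] r9 [H5 AND J7 -> S]. ⇒ new: S.
[4] r5 [S AND L8 -> F]. ⇒ new: F.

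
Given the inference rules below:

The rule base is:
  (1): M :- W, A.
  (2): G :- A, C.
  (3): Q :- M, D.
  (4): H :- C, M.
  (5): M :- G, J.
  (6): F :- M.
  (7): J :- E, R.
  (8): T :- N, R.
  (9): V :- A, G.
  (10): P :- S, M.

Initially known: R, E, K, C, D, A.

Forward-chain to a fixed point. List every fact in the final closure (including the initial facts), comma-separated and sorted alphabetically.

Round 1: (2) [G :- A, C.]; (7) [J :- E, R.]. New: G, J.
Round 2: (5) [M :- G, J.]; (9) [V :- A, G.]. New: M, V.
Round 3: (3) [Q :- M, D.]; (4) [H :- C, M.]; (6) [F :- M.]. New: Q, H, F.

A, C, D, E, F, G, H, J, K, M, Q, R, V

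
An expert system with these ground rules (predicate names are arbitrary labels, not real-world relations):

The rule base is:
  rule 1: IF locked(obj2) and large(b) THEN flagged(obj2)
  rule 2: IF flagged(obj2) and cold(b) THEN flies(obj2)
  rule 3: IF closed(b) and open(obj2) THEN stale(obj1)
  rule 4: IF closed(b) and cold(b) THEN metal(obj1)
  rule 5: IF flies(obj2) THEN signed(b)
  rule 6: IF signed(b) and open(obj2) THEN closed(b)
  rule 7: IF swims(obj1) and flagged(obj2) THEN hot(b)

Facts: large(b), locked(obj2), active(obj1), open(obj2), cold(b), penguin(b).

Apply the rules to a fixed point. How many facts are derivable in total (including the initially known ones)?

Round 1 fires rule 1, giving flagged(obj2).
Round 2 fires rule 2, giving flies(obj2).
Round 3 fires rule 5, giving signed(b).
Round 4 fires rule 6, giving closed(b).
Round 5 fires rule 3, rule 4, giving stale(obj1), metal(obj1).
Closure: {active(obj1), closed(b), cold(b), flagged(obj2), flies(obj2), large(b), locked(obj2), metal(obj1), open(obj2), penguin(b), signed(b), stale(obj1)} — 12 facts.

12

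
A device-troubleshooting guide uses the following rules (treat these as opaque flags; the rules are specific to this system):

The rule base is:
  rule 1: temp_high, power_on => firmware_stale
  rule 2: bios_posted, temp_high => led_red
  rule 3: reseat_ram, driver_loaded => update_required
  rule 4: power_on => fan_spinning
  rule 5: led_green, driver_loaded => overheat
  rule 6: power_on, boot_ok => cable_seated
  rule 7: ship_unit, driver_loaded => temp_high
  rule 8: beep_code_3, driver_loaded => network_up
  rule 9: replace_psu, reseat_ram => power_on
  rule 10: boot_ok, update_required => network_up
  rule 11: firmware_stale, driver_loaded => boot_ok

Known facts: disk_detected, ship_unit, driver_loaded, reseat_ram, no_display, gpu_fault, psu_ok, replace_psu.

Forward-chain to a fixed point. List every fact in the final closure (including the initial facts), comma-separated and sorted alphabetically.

boot_ok, cable_seated, disk_detected, driver_loaded, fan_spinning, firmware_stale, gpu_fault, network_up, no_display, power_on, psu_ok, replace_psu, reseat_ram, ship_unit, temp_high, update_required

Round 1 fires rule 3, rule 7, rule 9, giving update_required, temp_high, power_on.
Round 2 fires rule 1, rule 4, giving firmware_stale, fan_spinning.
Round 3 fires rule 11, giving boot_ok.
Round 4 fires rule 6, rule 10, giving cable_seated, network_up.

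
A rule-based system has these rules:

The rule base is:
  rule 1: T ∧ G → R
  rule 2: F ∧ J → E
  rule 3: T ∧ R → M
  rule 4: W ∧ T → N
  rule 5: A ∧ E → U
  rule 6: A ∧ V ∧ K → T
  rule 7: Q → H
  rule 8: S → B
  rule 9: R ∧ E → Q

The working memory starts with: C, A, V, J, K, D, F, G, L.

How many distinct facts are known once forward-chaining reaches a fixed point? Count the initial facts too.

16

Round 1: rule 2 [F ∧ J → E]; rule 6 [A ∧ V ∧ K → T]. New: E, T.
Round 2: rule 1 [T ∧ G → R]; rule 5 [A ∧ E → U]. New: R, U.
Round 3: rule 3 [T ∧ R → M]; rule 9 [R ∧ E → Q]. New: M, Q.
Round 4: rule 7 [Q → H]. New: H.
Closure: {A, C, D, E, F, G, H, J, K, L, M, Q, R, T, U, V} — 16 facts.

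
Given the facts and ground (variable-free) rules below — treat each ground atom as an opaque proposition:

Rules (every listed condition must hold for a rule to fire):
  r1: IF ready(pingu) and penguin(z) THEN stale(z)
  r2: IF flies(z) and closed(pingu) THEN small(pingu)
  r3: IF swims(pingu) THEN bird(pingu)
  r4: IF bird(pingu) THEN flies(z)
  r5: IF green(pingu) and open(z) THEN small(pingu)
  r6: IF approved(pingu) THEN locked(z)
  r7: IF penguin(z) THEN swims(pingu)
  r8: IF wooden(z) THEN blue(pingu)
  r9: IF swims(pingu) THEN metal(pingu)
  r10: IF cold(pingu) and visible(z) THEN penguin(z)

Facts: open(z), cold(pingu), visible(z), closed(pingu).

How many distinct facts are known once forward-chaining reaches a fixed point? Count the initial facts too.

10

Round 1 — r10, derive penguin(z).
Round 2 — r7, derive swims(pingu).
Round 3 — r3, r9, derive bird(pingu), metal(pingu).
Round 4 — r4, derive flies(z).
Round 5 — r2, derive small(pingu).
Closure: {bird(pingu), closed(pingu), cold(pingu), flies(z), metal(pingu), open(z), penguin(z), small(pingu), swims(pingu), visible(z)} — 10 facts.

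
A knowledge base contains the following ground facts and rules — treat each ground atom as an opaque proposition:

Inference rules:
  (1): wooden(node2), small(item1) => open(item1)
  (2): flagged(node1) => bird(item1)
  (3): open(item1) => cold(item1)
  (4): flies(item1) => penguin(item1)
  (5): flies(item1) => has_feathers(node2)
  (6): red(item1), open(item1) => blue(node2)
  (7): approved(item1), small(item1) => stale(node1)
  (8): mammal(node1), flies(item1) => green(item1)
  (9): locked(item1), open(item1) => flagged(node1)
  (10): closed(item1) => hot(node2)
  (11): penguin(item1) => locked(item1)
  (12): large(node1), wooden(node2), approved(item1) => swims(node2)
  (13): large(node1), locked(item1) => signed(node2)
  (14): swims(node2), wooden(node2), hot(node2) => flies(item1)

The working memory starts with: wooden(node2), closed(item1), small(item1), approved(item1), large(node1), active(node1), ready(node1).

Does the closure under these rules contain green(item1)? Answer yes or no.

no

Round 1 fires (1), (7), (10), (12), giving open(item1), stale(node1), hot(node2), swims(node2).
Round 2 fires (3), (14), giving cold(item1), flies(item1).
Round 3 fires (4), (5), giving penguin(item1), has_feathers(node2).
Round 4 fires (11), giving locked(item1).
Round 5 fires (9), (13), giving flagged(node1), signed(node2).
Round 6 fires (2), giving bird(item1).
Fixed point reached. green(item1) is concluded only by (8); (8) needs mammal(node1) (never derived).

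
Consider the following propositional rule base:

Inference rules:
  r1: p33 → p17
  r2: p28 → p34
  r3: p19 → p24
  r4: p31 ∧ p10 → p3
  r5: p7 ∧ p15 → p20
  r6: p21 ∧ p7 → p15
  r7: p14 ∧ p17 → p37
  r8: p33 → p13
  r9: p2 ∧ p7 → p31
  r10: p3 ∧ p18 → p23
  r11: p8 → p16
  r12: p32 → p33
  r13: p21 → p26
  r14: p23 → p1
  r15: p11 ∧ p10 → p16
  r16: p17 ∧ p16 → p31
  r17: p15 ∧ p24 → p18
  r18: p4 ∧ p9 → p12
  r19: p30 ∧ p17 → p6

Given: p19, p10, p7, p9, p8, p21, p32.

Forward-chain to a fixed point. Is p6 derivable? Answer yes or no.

Round 1 — r3, r6, r11, r12, r13, derive p24, p15, p16, p33, p26.
Round 2 — r1, r5, r8, r17, derive p17, p20, p13, p18.
Round 3 — r16, derive p31.
Round 4 — r4, derive p3.
Round 5 — r10, derive p23.
Round 6 — r14, derive p1.
Fixed point reached. p6 is concluded only by r19; r19 needs p30 (never derived).

no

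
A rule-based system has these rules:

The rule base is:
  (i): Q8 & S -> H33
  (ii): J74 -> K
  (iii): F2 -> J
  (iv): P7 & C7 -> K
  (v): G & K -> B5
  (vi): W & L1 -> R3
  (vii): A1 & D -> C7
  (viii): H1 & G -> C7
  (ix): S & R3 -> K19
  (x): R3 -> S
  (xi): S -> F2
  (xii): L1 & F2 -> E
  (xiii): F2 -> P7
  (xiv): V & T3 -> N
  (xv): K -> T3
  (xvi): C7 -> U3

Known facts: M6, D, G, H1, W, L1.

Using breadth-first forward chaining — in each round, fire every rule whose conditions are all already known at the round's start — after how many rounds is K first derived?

5

[1] (vi) [W & L1 -> R3]; (viii) [H1 & G -> C7]. ⇒ new: R3, C7.
[2] (x) [R3 -> S]; (xvi) [C7 -> U3]. ⇒ new: S, U3.
[3] (ix) [S & R3 -> K19]; (xi) [S -> F2]. ⇒ new: K19, F2.
[4] (iii) [F2 -> J]; (xii) [L1 & F2 -> E]; (xiii) [F2 -> P7]. ⇒ new: J, E, P7.
[5] (iv) [P7 & C7 -> K]. ⇒ new: K.
K first appears in round 5.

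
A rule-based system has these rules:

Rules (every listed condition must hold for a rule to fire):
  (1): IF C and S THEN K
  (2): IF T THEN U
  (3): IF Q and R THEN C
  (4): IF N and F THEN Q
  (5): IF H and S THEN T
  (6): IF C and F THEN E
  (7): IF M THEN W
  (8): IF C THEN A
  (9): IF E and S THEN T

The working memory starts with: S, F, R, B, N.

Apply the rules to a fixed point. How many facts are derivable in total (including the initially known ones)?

Round 1 — (4), derive Q.
Round 2 — (3), derive C.
Round 3 — (1), (6), (8), derive K, E, A.
Round 4 — (9), derive T.
Round 5 — (2), derive U.
Closure: {A, B, C, E, F, K, N, Q, R, S, T, U} — 12 facts.

12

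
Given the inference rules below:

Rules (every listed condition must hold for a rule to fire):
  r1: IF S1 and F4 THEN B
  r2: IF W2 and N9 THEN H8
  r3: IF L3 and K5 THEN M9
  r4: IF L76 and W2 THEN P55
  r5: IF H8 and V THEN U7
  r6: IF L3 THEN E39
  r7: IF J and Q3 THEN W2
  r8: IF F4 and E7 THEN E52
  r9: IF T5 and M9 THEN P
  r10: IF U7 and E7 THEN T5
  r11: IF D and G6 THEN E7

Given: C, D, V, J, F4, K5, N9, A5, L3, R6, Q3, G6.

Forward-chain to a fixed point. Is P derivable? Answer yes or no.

yes

[1] r3 [IF L3 and K5 THEN M9]; r6 [IF L3 THEN E39]; r7 [IF J and Q3 THEN W2]; r11 [IF D and G6 THEN E7]. ⇒ new: M9, E39, W2, E7.
[2] r2 [IF W2 and N9 THEN H8]; r8 [IF F4 and E7 THEN E52]. ⇒ new: H8, E52.
[3] r5 [IF H8 and V THEN U7]. ⇒ new: U7.
[4] r10 [IF U7 and E7 THEN T5]. ⇒ new: T5.
[5] r9 [IF T5 and M9 THEN P]. ⇒ new: P.
P appears in round 5, so it is derivable.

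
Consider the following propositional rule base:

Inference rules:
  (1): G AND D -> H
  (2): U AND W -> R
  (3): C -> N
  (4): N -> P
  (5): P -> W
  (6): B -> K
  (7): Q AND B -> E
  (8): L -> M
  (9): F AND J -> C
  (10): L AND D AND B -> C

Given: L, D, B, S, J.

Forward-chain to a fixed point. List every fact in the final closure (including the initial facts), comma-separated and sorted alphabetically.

Round 1 fires (6), (8), (10), giving K, M, C.
Round 2 fires (3), giving N.
Round 3 fires (4), giving P.
Round 4 fires (5), giving W.

B, C, D, J, K, L, M, N, P, S, W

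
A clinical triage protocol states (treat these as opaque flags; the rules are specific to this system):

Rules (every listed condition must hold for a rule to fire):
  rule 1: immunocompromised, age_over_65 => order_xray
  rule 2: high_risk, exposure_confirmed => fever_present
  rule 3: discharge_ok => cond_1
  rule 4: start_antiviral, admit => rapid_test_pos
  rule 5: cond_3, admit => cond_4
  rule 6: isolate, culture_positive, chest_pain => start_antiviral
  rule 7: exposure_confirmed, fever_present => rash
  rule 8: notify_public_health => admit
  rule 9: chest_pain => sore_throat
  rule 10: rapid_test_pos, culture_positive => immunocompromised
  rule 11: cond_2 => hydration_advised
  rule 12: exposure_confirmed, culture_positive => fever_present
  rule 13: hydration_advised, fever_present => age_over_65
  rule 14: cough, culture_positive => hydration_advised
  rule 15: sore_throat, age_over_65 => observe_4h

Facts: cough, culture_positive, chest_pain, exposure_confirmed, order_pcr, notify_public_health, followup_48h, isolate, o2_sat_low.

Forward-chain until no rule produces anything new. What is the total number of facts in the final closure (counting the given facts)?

20

Round 1 — rule 6, rule 8, rule 9, rule 12, rule 14, derive start_antiviral, admit, sore_throat, fever_present, hydration_advised.
Round 2 — rule 4, rule 7, rule 13, derive rapid_test_pos, rash, age_over_65.
Round 3 — rule 10, rule 15, derive immunocompromised, observe_4h.
Round 4 — rule 1, derive order_xray.
Closure: {admit, age_over_65, chest_pain, cough, culture_positive, exposure_confirmed, fever_present, followup_48h, hydration_advised, immunocompromised, isolate, notify_public_health, o2_sat_low, observe_4h, order_pcr, order_xray, rapid_test_pos, rash, sore_throat, start_antiviral} — 20 facts.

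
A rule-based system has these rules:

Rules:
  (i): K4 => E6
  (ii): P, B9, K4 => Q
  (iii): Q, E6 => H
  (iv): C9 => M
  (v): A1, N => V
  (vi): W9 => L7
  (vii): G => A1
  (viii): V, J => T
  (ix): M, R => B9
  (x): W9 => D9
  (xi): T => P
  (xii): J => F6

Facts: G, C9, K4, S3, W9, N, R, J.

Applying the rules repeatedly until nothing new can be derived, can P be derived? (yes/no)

yes

Round 1: (i) [K4 => E6]; (iv) [C9 => M]; (vi) [W9 => L7]; (vii) [G => A1]; (x) [W9 => D9]; (xii) [J => F6]. Adds E6, M, L7, A1, D9, F6.
Round 2: (v) [A1, N => V]; (ix) [M, R => B9]. Adds V, B9.
Round 3: (viii) [V, J => T]. Adds T.
Round 4: (xi) [T => P]. Adds P.
Round 5: (ii) [P, B9, K4 => Q]. Adds Q.
Round 6: (iii) [Q, E6 => H]. Adds H.
P appears in round 4, so it is derivable.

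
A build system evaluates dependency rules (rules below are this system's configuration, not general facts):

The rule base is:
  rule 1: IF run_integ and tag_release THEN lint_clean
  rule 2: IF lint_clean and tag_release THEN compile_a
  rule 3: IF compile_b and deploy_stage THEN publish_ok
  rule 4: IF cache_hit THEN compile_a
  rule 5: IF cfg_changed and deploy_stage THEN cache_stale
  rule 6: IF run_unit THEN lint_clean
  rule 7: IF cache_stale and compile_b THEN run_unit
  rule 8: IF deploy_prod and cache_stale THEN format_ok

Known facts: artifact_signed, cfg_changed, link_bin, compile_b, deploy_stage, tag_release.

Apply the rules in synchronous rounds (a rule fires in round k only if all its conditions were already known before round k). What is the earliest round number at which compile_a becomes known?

4

Round 1: rule 3 [IF compile_b and deploy_stage THEN publish_ok]; rule 5 [IF cfg_changed and deploy_stage THEN cache_stale]. Adds publish_ok, cache_stale.
Round 2: rule 7 [IF cache_stale and compile_b THEN run_unit]. Adds run_unit.
Round 3: rule 6 [IF run_unit THEN lint_clean]. Adds lint_clean.
Round 4: rule 2 [IF lint_clean and tag_release THEN compile_a]. Adds compile_a.
compile_a first appears in round 4.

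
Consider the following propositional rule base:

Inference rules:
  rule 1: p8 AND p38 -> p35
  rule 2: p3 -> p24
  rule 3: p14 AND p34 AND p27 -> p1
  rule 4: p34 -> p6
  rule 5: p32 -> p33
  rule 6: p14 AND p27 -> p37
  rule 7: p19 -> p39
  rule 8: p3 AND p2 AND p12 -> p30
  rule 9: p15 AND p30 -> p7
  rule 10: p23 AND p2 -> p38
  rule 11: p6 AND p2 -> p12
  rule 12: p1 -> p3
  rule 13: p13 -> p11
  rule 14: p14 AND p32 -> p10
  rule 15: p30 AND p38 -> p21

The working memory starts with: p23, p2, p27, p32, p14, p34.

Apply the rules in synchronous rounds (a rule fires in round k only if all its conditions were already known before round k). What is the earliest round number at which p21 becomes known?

4

Round 1: rule 3 [p14 AND p34 AND p27 -> p1]; rule 4 [p34 -> p6]; rule 5 [p32 -> p33]; rule 6 [p14 AND p27 -> p37]; rule 10 [p23 AND p2 -> p38]; rule 14 [p14 AND p32 -> p10]. Adds p1, p6, p33, p37, p38, p10.
Round 2: rule 11 [p6 AND p2 -> p12]; rule 12 [p1 -> p3]. Adds p12, p3.
Round 3: rule 2 [p3 -> p24]; rule 8 [p3 AND p2 AND p12 -> p30]. Adds p24, p30.
Round 4: rule 15 [p30 AND p38 -> p21]. Adds p21.
p21 first appears in round 4.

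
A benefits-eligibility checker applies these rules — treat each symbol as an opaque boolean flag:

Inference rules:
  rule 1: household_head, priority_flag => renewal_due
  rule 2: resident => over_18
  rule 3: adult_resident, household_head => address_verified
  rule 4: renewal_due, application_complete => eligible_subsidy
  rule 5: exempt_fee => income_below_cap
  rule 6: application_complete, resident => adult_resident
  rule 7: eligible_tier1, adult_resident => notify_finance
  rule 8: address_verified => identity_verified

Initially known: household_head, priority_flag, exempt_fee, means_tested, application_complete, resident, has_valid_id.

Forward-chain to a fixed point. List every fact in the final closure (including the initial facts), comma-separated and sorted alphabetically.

Round 1 — rule 1, rule 2, rule 5, rule 6, derive renewal_due, over_18, income_below_cap, adult_resident.
Round 2 — rule 3, rule 4, derive address_verified, eligible_subsidy.
Round 3 — rule 8, derive identity_verified.

address_verified, adult_resident, application_complete, eligible_subsidy, exempt_fee, has_valid_id, household_head, identity_verified, income_below_cap, means_tested, over_18, priority_flag, renewal_due, resident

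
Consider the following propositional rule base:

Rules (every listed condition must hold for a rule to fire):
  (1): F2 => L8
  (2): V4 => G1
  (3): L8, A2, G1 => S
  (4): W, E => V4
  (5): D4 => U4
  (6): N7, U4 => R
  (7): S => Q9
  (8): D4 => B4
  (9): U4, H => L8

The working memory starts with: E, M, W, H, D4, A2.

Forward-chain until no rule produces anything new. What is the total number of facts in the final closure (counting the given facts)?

[1] (4) [W, E => V4]; (5) [D4 => U4]; (8) [D4 => B4]. ⇒ new: V4, U4, B4.
[2] (2) [V4 => G1]; (9) [U4, H => L8]. ⇒ new: G1, L8.
[3] (3) [L8, A2, G1 => S]. ⇒ new: S.
[4] (7) [S => Q9]. ⇒ new: Q9.
Closure: {A2, B4, D4, E, G1, H, L8, M, Q9, S, U4, V4, W} — 13 facts.

13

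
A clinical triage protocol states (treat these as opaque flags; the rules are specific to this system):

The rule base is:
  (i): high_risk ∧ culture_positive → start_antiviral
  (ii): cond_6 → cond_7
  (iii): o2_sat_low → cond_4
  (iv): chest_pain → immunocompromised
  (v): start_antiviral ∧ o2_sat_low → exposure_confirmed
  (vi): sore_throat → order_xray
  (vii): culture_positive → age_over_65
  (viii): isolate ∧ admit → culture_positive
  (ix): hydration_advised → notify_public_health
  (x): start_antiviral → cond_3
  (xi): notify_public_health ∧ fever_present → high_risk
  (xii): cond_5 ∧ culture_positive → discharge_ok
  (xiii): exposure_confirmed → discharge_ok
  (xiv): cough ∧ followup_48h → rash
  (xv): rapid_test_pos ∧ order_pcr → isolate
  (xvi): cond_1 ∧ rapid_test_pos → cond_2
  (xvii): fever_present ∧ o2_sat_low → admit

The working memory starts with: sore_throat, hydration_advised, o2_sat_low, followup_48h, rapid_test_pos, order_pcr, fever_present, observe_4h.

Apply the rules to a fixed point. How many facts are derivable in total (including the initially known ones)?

Round 1 — (iii), (vi), (ix), (xv), (xvii), derive cond_4, order_xray, notify_public_health, isolate, admit.
Round 2 — (viii), (xi), derive culture_positive, high_risk.
Round 3 — (i), (vii), derive start_antiviral, age_over_65.
Round 4 — (v), (x), derive exposure_confirmed, cond_3.
Round 5 — (xiii), derive discharge_ok.
Closure: {admit, age_over_65, cond_3, cond_4, culture_positive, discharge_ok, exposure_confirmed, fever_present, followup_48h, high_risk, hydration_advised, isolate, notify_public_health, o2_sat_low, observe_4h, order_pcr, order_xray, rapid_test_pos, sore_throat, start_antiviral} — 20 facts.

20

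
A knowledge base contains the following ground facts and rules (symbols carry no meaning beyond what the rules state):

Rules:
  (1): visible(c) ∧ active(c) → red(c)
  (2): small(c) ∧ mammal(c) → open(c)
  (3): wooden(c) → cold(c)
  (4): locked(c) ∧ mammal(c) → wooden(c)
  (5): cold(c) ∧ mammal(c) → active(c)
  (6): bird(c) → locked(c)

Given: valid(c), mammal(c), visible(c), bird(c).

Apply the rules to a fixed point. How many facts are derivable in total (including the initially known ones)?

9

Round 1 — (6), derive locked(c).
Round 2 — (4), derive wooden(c).
Round 3 — (3), derive cold(c).
Round 4 — (5), derive active(c).
Round 5 — (1), derive red(c).
Closure: {active(c), bird(c), cold(c), locked(c), mammal(c), red(c), valid(c), visible(c), wooden(c)} — 9 facts.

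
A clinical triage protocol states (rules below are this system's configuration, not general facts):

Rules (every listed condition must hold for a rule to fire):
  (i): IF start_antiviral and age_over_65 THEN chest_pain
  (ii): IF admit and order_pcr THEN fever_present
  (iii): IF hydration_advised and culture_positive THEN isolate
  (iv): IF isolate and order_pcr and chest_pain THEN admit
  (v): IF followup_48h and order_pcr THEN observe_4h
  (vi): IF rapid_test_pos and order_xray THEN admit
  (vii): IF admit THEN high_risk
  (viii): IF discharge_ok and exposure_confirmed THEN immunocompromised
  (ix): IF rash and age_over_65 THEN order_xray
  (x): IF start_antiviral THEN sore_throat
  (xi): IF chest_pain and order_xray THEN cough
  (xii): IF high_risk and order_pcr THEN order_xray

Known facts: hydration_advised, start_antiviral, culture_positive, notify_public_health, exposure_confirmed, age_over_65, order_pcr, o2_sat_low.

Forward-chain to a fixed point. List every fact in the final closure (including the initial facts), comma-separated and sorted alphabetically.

Round 1 fires (i), (iii), (x), giving chest_pain, isolate, sore_throat.
Round 2 fires (iv), giving admit.
Round 3 fires (ii), (vii), giving fever_present, high_risk.
Round 4 fires (xii), giving order_xray.
Round 5 fires (xi), giving cough.

admit, age_over_65, chest_pain, cough, culture_positive, exposure_confirmed, fever_present, high_risk, hydration_advised, isolate, notify_public_health, o2_sat_low, order_pcr, order_xray, sore_throat, start_antiviral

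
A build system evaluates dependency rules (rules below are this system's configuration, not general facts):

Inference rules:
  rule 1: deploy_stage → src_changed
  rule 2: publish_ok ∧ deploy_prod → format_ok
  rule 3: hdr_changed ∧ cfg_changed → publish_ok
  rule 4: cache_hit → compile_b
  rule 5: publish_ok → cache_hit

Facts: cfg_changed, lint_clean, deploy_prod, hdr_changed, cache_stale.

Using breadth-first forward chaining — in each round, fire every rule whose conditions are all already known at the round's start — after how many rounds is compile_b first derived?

3

[1] rule 3 [hdr_changed ∧ cfg_changed → publish_ok]. ⇒ new: publish_ok.
[2] rule 2 [publish_ok ∧ deploy_prod → format_ok]; rule 5 [publish_ok → cache_hit]. ⇒ new: format_ok, cache_hit.
[3] rule 4 [cache_hit → compile_b]. ⇒ new: compile_b.
compile_b first appears in round 3.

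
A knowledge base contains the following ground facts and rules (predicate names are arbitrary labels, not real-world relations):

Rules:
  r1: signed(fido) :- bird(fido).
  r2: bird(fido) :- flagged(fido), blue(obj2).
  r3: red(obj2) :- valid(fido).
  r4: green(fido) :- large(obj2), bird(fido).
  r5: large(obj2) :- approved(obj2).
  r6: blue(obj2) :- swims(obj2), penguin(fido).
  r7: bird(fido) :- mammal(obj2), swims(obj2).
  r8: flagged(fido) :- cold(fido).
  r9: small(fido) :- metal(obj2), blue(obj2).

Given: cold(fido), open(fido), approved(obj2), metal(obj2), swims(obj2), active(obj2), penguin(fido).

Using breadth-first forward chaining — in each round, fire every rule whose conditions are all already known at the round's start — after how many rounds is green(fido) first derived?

Round 1 — r5, r6, r8, derive large(obj2), blue(obj2), flagged(fido).
Round 2 — r2, r9, derive bird(fido), small(fido).
Round 3 — r1, r4, derive signed(fido), green(fido).
green(fido) first appears in round 3.

3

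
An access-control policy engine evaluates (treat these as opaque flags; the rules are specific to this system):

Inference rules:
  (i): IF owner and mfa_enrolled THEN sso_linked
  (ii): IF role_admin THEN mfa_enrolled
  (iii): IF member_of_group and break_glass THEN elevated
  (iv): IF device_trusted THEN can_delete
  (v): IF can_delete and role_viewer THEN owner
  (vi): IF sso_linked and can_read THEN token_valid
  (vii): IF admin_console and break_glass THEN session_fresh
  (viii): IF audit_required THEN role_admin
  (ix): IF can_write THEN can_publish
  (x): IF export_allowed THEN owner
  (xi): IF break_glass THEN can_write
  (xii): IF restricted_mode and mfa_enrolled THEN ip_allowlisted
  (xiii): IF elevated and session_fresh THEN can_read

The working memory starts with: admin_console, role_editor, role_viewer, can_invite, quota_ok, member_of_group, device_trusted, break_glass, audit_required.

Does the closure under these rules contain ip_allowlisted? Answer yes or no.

Round 1: (iii) [IF member_of_group and break_glass THEN elevated]; (iv) [IF device_trusted THEN can_delete]; (vii) [IF admin_console and break_glass THEN session_fresh]; (viii) [IF audit_required THEN role_admin]; (xi) [IF break_glass THEN can_write]. Adds elevated, can_delete, session_fresh, role_admin, can_write.
Round 2: (ii) [IF role_admin THEN mfa_enrolled]; (v) [IF can_delete and role_viewer THEN owner]; (ix) [IF can_write THEN can_publish]; (xiii) [IF elevated and session_fresh THEN can_read]. Adds mfa_enrolled, owner, can_publish, can_read.
Round 3: (i) [IF owner and mfa_enrolled THEN sso_linked]. Adds sso_linked.
Round 4: (vi) [IF sso_linked and can_read THEN token_valid]. Adds token_valid.
Fixed point reached. ip_allowlisted is concluded only by (xii); (xii) needs restricted_mode (never derived).

no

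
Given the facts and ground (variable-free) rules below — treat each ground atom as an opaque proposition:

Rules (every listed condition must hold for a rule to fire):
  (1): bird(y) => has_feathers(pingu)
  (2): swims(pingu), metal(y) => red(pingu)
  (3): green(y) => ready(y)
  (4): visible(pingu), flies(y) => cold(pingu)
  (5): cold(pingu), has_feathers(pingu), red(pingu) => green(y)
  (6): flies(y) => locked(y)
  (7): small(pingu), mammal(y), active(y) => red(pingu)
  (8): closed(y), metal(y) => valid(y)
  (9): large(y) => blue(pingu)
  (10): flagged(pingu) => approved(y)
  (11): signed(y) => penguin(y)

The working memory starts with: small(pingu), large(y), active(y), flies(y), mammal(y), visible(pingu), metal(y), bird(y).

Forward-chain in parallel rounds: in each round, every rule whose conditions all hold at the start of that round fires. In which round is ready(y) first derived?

3

Round 1 — (1), (4), (6), (7), (9), derive has_feathers(pingu), cold(pingu), locked(y), red(pingu), blue(pingu).
Round 2 — (5), derive green(y).
Round 3 — (3), derive ready(y).
ready(y) first appears in round 3.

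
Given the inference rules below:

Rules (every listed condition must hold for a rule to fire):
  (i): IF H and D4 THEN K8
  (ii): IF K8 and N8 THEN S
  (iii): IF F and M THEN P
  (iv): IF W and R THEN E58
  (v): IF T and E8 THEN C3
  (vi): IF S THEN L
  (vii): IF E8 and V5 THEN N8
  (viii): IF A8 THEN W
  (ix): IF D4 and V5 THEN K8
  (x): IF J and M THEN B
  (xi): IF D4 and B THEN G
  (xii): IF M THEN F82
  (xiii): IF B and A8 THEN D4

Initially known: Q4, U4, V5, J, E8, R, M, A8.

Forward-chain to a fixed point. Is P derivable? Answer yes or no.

Round 1: (vii) [IF E8 and V5 THEN N8]; (viii) [IF A8 THEN W]; (x) [IF J and M THEN B]; (xii) [IF M THEN F82]. Adds N8, W, B, F82.
Round 2: (iv) [IF W and R THEN E58]; (xiii) [IF B and A8 THEN D4]. Adds E58, D4.
Round 3: (ix) [IF D4 and V5 THEN K8]; (xi) [IF D4 and B THEN G]. Adds K8, G.
Round 4: (ii) [IF K8 and N8 THEN S]. Adds S.
Round 5: (vi) [IF S THEN L]. Adds L.
Fixed point reached. P is concluded only by (iii); (iii) needs F (never derived).

no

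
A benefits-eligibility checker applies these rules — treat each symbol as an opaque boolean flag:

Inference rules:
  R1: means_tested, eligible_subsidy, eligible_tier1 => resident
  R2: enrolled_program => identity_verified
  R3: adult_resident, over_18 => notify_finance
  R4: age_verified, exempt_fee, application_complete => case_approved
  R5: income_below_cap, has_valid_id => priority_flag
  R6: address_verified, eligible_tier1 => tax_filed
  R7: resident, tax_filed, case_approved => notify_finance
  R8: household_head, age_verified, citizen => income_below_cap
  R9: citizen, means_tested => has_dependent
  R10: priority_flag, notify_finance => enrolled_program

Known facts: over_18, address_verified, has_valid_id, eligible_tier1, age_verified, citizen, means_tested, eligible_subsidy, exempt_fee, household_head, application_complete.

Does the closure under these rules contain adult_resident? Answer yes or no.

no

[1] R1 [means_tested, eligible_subsidy, eligible_tier1 => resident]; R4 [age_verified, exempt_fee, application_complete => case_approved]; R6 [address_verified, eligible_tier1 => tax_filed]; R8 [household_head, age_verified, citizen => income_below_cap]; R9 [citizen, means_tested => has_dependent]. ⇒ new: resident, case_approved, tax_filed, income_below_cap, has_dependent.
[2] R5 [income_below_cap, has_valid_id => priority_flag]; R7 [resident, tax_filed, case_approved => notify_finance]. ⇒ new: priority_flag, notify_finance.
[3] R10 [priority_flag, notify_finance => enrolled_program]. ⇒ new: enrolled_program.
[4] R2 [enrolled_program => identity_verified]. ⇒ new: identity_verified.
Fixed point reached. No rule has adult_resident as a consequent, and it is not given.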